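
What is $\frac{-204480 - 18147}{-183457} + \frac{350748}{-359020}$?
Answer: $\frac{3895092426}{16466183035} \approx 0.23655$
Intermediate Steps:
$\frac{-204480 - 18147}{-183457} + \frac{350748}{-359020} = \left(-222627\right) \left(- \frac{1}{183457}\right) + 350748 \left(- \frac{1}{359020}\right) = \frac{222627}{183457} - \frac{87687}{89755} = \frac{3895092426}{16466183035}$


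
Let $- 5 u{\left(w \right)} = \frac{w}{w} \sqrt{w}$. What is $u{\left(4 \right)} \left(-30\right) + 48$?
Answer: $60$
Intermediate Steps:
$u{\left(w \right)} = - \frac{\sqrt{w}}{5}$ ($u{\left(w \right)} = - \frac{\frac{w}{w} \sqrt{w}}{5} = - \frac{1 \sqrt{w}}{5} = - \frac{\sqrt{w}}{5}$)
$u{\left(4 \right)} \left(-30\right) + 48 = - \frac{\sqrt{4}}{5} \left(-30\right) + 48 = \left(- \frac{1}{5}\right) 2 \left(-30\right) + 48 = \left(- \frac{2}{5}\right) \left(-30\right) + 48 = 12 + 48 = 60$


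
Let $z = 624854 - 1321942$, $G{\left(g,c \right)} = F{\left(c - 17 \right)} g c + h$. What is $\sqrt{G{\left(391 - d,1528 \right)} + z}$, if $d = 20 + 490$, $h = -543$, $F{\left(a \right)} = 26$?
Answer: $3 i \sqrt{602807} \approx 2329.2 i$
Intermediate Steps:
$d = 510$
$G{\left(g,c \right)} = -543 + 26 c g$ ($G{\left(g,c \right)} = 26 g c - 543 = 26 c g - 543 = -543 + 26 c g$)
$z = -697088$
$\sqrt{G{\left(391 - d,1528 \right)} + z} = \sqrt{\left(-543 + 26 \cdot 1528 \left(391 - 510\right)\right) - 697088} = \sqrt{\left(-543 + 26 \cdot 1528 \left(-119\right)\right) - 697088} = \sqrt{\left(-543 - 4727632\right) - 697088} = \sqrt{-4728175 - 697088} = \sqrt{-5425263} = 3 i \sqrt{602807}$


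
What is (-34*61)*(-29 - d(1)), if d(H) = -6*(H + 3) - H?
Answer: 8296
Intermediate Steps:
d(H) = -18 - 7*H (d(H) = -6*(3 + H) - H = (-18 - 6*H) - H = -18 - 7*H)
(-34*61)*(-29 - d(1)) = (-34*61)*(-29 - (-18 - 7*1)) = -2074*(-29 - (-18 - 7)) = -2074*(-29 - 1*(-25)) = -2074*(-29 + 25) = -2074*(-4) = 8296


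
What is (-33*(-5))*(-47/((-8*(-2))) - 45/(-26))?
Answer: -41415/208 ≈ -199.11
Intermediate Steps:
(-33*(-5))*(-47/((-8*(-2))) - 45/(-26)) = 165*(-47/16 - 45*(-1/26)) = 165*(-47*1/16 + 45/26) = 165*(-47/16 + 45/26) = 165*(-251/208) = -41415/208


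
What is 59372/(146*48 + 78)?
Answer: 29686/3543 ≈ 8.3788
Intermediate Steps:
59372/(146*48 + 78) = 59372/(7008 + 78) = 59372/7086 = 59372*(1/7086) = 29686/3543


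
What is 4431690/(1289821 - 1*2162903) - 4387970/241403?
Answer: -2450440442305/105382307023 ≈ -23.253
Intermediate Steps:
4431690/(1289821 - 1*2162903) - 4387970/241403 = 4431690/(1289821 - 2162903) - 4387970*1/241403 = 4431690/(-873082) - 4387970/241403 = 4431690*(-1/873082) - 4387970/241403 = -2215845/436541 - 4387970/241403 = -2450440442305/105382307023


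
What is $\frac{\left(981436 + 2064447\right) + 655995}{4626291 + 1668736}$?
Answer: $\frac{3701878}{6295027} \approx 0.58806$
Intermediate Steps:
$\frac{\left(981436 + 2064447\right) + 655995}{4626291 + 1668736} = \frac{3045883 + 655995}{6295027} = 3701878 \cdot \frac{1}{6295027} = \frac{3701878}{6295027}$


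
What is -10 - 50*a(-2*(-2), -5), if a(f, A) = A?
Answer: 240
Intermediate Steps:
-10 - 50*a(-2*(-2), -5) = -10 - 50*(-5) = -10 + 250 = 240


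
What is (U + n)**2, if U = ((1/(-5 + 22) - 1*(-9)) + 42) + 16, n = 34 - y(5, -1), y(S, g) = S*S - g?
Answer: 1628176/289 ≈ 5633.8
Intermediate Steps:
y(S, g) = S**2 - g
n = 8 (n = 34 - (5**2 - 1*(-1)) = 34 - (25 + 1) = 34 - 1*26 = 34 - 26 = 8)
U = 1140/17 (U = ((1/17 + 9) + 42) + 16 = (154/17 + 42) + 16 = 868/17 + 16 = 1140/17 ≈ 67.059)
(U + n)**2 = (1140/17 + 8)**2 = (1276/17)**2 = 1628176/289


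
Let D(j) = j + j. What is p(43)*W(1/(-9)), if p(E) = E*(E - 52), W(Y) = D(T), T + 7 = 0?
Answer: 5418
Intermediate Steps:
T = -7 (T = -7 + 0 = -7)
D(j) = 2*j
W(Y) = -14 (W(Y) = 2*(-7) = -14)
p(E) = E*(-52 + E)
p(43)*W(1/(-9)) = (43*(-52 + 43))*(-14) = (43*(-9))*(-14) = -387*(-14) = 5418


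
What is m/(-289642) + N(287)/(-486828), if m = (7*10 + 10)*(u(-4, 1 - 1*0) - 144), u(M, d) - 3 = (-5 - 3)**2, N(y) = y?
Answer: 1457866613/70502917788 ≈ 0.020678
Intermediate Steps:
u(M, d) = 67 (u(M, d) = 3 + (-5 - 3)**2 = 3 + (-8)**2 = 3 + 64 = 67)
m = -6160 (m = (7*10 + 10)*(67 - 144) = (70 + 10)*(-77) = 80*(-77) = -6160)
m/(-289642) + N(287)/(-486828) = -6160/(-289642) + 287/(-486828) = -6160*(-1/289642) + 287*(-1/486828) = 3080/144821 - 287/486828 = 1457866613/70502917788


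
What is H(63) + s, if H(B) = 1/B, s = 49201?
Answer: 3099664/63 ≈ 49201.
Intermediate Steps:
H(63) + s = 1/63 + 49201 = 3099664/63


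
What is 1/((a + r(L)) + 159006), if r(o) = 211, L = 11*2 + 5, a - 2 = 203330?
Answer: 1/362549 ≈ 2.7582e-6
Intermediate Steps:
a = 203332 (a = 2 + 203330 = 203332)
L = 27 (L = 22 + 5 = 27)
1/((a + r(L)) + 159006) = 1/((203332 + 211) + 159006) = 1/(203543 + 159006) = 1/362549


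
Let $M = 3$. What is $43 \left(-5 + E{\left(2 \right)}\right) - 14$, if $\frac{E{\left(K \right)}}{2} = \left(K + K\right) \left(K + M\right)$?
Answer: $1491$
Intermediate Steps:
$E{\left(K \right)} = 4 K \left(3 + K\right)$ ($E{\left(K \right)} = 2 \left(K + K\right) \left(K + 3\right) = 2 \cdot 2 K \left(3 + K\right) = 4 K \left(3 + K\right)$)
$43 \left(-5 + E{\left(2 \right)}\right) - 14 = 43 \left(-5 + 4 \cdot 2 \left(3 + 2\right)\right) - 14 = 43 \left(-5 + 4 \cdot 2 \cdot 5\right) - 14 = 43 \left(-5 + 40\right) - 14 = 43 \cdot 35 - 14 = 1505 - 14 = 1491$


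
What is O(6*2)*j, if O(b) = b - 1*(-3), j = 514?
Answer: 7710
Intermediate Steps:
O(b) = 3 + b (O(b) = b + 3 = 3 + b)
O(6*2)*j = (3 + 6*2)*514 = (3 + 12)*514 = 15*514 = 7710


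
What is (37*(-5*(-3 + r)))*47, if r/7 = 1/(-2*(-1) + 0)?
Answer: -8695/2 ≈ -4347.5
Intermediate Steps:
r = 7/2 (r = 7/(-2*(-1) + 0) = 7/(2 + 0) = 7/2 ≈ 3.5000)
(37*(-5*(-3 + r)))*47 = (37*(-5*(-3 + 7/2)))*47 = (37*(-5*1/2))*47 = (37*(-5/2))*47 = -185/2*47 = -8695/2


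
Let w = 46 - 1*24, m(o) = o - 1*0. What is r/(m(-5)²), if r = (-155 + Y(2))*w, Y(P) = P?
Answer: -3366/25 ≈ -134.64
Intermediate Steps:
m(o) = o (m(o) = o + 0 = o)
w = 22 (w = 46 - 24 = 22)
r = -3366 (r = (-155 + 2)*22 = -153*22 = -3366)
r/(m(-5)²) = -3366/((-5)²) = -3366/25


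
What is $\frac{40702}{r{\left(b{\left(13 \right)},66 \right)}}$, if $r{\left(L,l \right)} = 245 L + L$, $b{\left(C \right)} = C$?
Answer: $\frac{20351}{1599} \approx 12.727$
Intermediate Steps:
$r{\left(L,l \right)} = 246 L$
$\frac{40702}{r{\left(b{\left(13 \right)},66 \right)}} = \frac{40702}{246 \cdot 13} = \frac{40702}{3198} = 40702 \cdot \frac{1}{3198} = \frac{20351}{1599}$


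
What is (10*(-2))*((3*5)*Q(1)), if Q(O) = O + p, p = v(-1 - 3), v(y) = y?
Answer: 900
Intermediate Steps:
p = -4 (p = -1 - 3 = -4)
Q(O) = -4 + O (Q(O) = O - 4 = -4 + O)
(10*(-2))*((3*5)*Q(1)) = (10*(-2))*((3*5)*(-4 + 1)) = -300*(-3) = -20*(-45) = 900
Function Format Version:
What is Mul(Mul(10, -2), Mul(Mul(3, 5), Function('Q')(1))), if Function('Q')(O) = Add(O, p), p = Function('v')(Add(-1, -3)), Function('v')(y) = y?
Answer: 900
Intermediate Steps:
p = -4 (p = Add(-1, -3) = -4)
Function('Q')(O) = Add(-4, O) (Function('Q')(O) = Add(O, -4) = Add(-4, O))
Mul(Mul(10, -2), Mul(Mul(3, 5), Function('Q')(1))) = Mul(Mul(10, -2), Mul(Mul(3, 5), Add(-4, 1))) = Mul(-20, Mul(15, -3)) = Mul(-20, -45) = 900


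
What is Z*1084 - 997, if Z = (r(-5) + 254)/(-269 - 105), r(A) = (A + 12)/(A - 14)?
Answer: -6154239/3553 ≈ -1732.1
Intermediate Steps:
r(A) = (12 + A)/(-14 + A)
Z = -4819/7106 (Z = ((12 - 5)/(-14 - 5) + 254)/(-269 - 105) = (7/(-19) + 254)/(-374) = (-1/19*7 + 254)*(-1/374) = (-7/19 + 254)*(-1/374) = (4819/19)*(-1/374) = -4819/7106 ≈ -0.67816)
Z*1084 - 997 = -4819/7106*1084 - 997 = -2611898/3553 - 997 = -6154239/3553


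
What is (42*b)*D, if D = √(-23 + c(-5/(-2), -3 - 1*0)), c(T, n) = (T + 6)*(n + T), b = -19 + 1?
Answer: -378*I*√109 ≈ -3946.4*I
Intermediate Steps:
b = -18
c(T, n) = (6 + T)*(T + n)
D = I*√109/2 (D = √(-23 + ((-5/(-2))² + 6*(-5/(-2)) + 6*(-3 - 1*0) + (-5/(-2))*(-3 - 1*0))) = √(-23 + ((-5*(-½))² + 6*(-5*(-½)) + 6*(-3 + 0) + (-5*(-½))*(-3 + 0))) = √(-23 + ((5/2)² + 6*(5/2) + 6*(-3) + (5/2)*(-3))) = √(-23 + (25/4 + 15 - 18 - 15/2)) = √(-23 - 17/4) = √(-109/4) = I*√109/2 ≈ 5.2202*I)
(42*b)*D = (42*(-18))*(I*√109/2) = -378*I*√109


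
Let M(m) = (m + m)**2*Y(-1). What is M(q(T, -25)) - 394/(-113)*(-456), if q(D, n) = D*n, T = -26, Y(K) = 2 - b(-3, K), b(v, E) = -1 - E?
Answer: 381760336/113 ≈ 3.3784e+6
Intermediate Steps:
Y(K) = 3 + K (Y(K) = 2 - (-1 - K) = 2 + (1 + K) = 3 + K)
M(m) = 8*m**2 (M(m) = (m + m)**2*(3 - 1) = (2*m)**2*2 = (4*m**2)*2 = 8*m**2)
M(q(T, -25)) - 394/(-113)*(-456) = 8*(-26*(-25))**2 - 394/(-113)*(-456) = 8*650**2 - 394*(-1/113)*(-456) = 8*422500 - (-394)*(-456)/113 = 3380000 - 1*179664/113 = 3380000 - 179664/113 = 381760336/113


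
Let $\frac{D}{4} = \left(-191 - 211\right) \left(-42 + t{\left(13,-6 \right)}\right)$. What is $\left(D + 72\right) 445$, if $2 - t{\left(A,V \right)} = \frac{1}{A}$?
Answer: $\frac{373223280}{13} \approx 2.8709 \cdot 10^{7}$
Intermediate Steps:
$t{\left(A,V \right)} = 2 - \frac{1}{A}$
$D = \frac{837768}{13}$ ($D = 4 \left(-191 - 211\right) \left(-42 + \left(2 - \frac{1}{13}\right)\right) = 4 \left(- 402 \left(-42 + \left(2 - \frac{1}{13}\right)\right)\right) = 4 \left(- 402 \left(-42 + \frac{25}{13}\right)\right) = 4 \left(\left(-402\right) \left(- \frac{521}{13}\right)\right) = 4 \cdot \frac{209442}{13} = \frac{837768}{13} \approx 64444.0$)
$\left(D + 72\right) 445 = \left(\frac{837768}{13} + 72\right) 445 = \frac{838704}{13} \cdot 445 = \frac{373223280}{13}$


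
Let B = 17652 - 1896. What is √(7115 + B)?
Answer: √22871 ≈ 151.23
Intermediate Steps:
B = 15756
√(7115 + B) = √(7115 + 15756) = √22871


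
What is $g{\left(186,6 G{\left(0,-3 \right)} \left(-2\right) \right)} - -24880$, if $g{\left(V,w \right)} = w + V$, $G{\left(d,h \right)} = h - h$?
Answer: $25066$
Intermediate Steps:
$G{\left(d,h \right)} = 0$
$g{\left(V,w \right)} = V + w$
$g{\left(186,6 G{\left(0,-3 \right)} \left(-2\right) \right)} - -24880 = \left(186 + 6 \cdot 0 \left(-2\right)\right) - -24880 = \left(186 + 0 \left(-2\right)\right) + 24880 = \left(186 + 0\right) + 24880 = 186 + 24880 = 25066$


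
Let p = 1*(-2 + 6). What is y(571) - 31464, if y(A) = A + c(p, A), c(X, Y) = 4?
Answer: -30889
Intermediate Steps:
p = 4 (p = 1*4 = 4)
y(A) = 4 + A (y(A) = A + 4 = 4 + A)
y(571) - 31464 = (4 + 571) - 31464 = 575 - 31464 = -30889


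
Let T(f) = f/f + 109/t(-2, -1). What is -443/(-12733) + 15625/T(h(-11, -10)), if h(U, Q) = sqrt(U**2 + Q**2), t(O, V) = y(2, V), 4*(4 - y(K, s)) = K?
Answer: 55710862/114597 ≈ 486.15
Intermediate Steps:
y(K, s) = 4 - K/4
t(O, V) = 7/2 (t(O, V) = 4 - 1/4*2 = 4 - 1/2 = 7/2)
h(U, Q) = sqrt(Q**2 + U**2)
T(f) = 225/7 (T(f) = f/f + 109/(7/2) = 1 + 109*(2/7) = 1 + 218/7 = 225/7)
-443/(-12733) + 15625/T(h(-11, -10)) = -443/(-12733) + 15625/(225/7) = -443*(-1/12733) + 15625*(7/225) = 443/12733 + 4375/9 = 55710862/114597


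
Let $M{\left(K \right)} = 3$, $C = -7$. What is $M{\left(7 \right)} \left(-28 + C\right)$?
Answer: $-105$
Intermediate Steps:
$M{\left(7 \right)} \left(-28 + C\right) = 3 \left(-28 - 7\right) = 3 \left(-35\right) = -105$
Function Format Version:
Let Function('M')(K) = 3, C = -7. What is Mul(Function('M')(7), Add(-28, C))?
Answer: -105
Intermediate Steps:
Mul(Function('M')(7), Add(-28, C)) = Mul(3, Add(-28, -7)) = Mul(3, -35) = -105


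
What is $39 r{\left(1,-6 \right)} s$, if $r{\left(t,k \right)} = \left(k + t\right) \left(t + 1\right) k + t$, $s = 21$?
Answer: $49959$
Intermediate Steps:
$r{\left(t,k \right)} = t + k \left(1 + t\right) \left(k + t\right)$ ($r{\left(t,k \right)} = \left(k + t\right) \left(1 + t\right) k + t = \left(1 + t\right) \left(k + t\right) k + t = k \left(1 + t\right) \left(k + t\right) + t = t + k \left(1 + t\right) \left(k + t\right)$)
$39 r{\left(1,-6 \right)} s = 39 \left(1 + \left(-6\right)^{2} - 6 - 6 \cdot 1^{2} + 1 \left(-6\right)^{2}\right) 21 = 39 \left(1 + 36 - 6 - 6 + 1 \cdot 36\right) 21 = 39 \left(1 + 36 - 6 - 6 + 36\right) 21 = 39 \cdot 61 \cdot 21 = 2379 \cdot 21 = 49959$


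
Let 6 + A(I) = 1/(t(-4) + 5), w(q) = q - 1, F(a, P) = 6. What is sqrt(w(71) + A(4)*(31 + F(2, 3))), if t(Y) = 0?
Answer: I*sqrt(3615)/5 ≈ 12.025*I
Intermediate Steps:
w(q) = -1 + q
A(I) = -29/5 (A(I) = -6 + 1/(0 + 5) = -6 + 1/5 = -29/5)
sqrt(w(71) + A(4)*(31 + F(2, 3))) = sqrt((-1 + 71) - 29*(31 + 6)/5) = sqrt(70 - 29/5*37) = sqrt(70 - 1073/5) = sqrt(-723/5) = I*sqrt(3615)/5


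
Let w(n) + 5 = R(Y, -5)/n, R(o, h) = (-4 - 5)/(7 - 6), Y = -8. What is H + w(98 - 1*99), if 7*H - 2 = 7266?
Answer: 7296/7 ≈ 1042.3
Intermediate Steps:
R(o, h) = -9 (R(o, h) = -9/1 = -9*1 = -9)
H = 7268/7 (H = 2/7 + (1/7)*7266 = 2/7 + 1038 = 7268/7 ≈ 1038.3)
w(n) = -5 - 9/n
H + w(98 - 1*99) = 7268/7 + (-5 - 9/(98 - 1*99)) = 7268/7 + (-5 - 9/(98 - 99)) = 7268/7 + (-5 - 9/(-1)) = 7268/7 + (-5 - 9*(-1)) = 7268/7 + (-5 + 9) = 7268/7 + 4 = 7296/7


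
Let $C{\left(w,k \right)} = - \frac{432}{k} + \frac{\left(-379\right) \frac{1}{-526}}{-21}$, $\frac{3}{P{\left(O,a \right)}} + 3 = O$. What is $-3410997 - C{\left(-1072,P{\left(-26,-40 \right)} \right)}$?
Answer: $- \frac{37724000579}{11046} \approx -3.4152 \cdot 10^{6}$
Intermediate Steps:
$P{\left(O,a \right)} = \frac{3}{-3 + O}$
$C{\left(w,k \right)} = - \frac{379}{11046} - \frac{432}{k}$ ($C{\left(w,k \right)} = - \frac{432}{k} + \left(-379\right) \left(- \frac{1}{526}\right) \left(- \frac{1}{21}\right) = - \frac{432}{k} + \frac{379}{526} \left(- \frac{1}{21}\right) = - \frac{432}{k} - \frac{379}{11046} = - \frac{379}{11046} - \frac{432}{k}$)
$-3410997 - C{\left(-1072,P{\left(-26,-40 \right)} \right)} = -3410997 - \left(- \frac{379}{11046} - \frac{432}{3 \frac{1}{-3 - 26}}\right) = -3410997 - \left(- \frac{379}{11046} - \frac{432}{3 \frac{1}{-29}}\right) = -3410997 - \left(- \frac{379}{11046} - \frac{432}{3 \left(- \frac{1}{29}\right)}\right) = -3410997 - \left(- \frac{379}{11046} - \frac{432}{- \frac{3}{29}}\right) = -3410997 - \left(- \frac{379}{11046} - -4176\right) = -3410997 - \left(- \frac{379}{11046} + 4176\right) = -3410997 - \frac{46127717}{11046} = - \frac{37724000579}{11046}$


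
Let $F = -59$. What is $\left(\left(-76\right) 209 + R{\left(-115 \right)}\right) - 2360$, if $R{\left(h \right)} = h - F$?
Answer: $-18300$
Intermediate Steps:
$R{\left(h \right)} = 59 + h$ ($R{\left(h \right)} = h - -59 = h + 59 = 59 + h$)
$\left(\left(-76\right) 209 + R{\left(-115 \right)}\right) - 2360 = \left(\left(-76\right) 209 + \left(59 - 115\right)\right) - 2360 = \left(-15884 - 56\right) - 2360 = -15940 - 2360 = -18300$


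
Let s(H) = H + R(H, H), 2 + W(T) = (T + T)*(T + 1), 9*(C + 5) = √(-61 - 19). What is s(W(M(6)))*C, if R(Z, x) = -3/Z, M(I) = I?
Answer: -33605/82 + 13442*I*√5/369 ≈ -409.82 + 81.456*I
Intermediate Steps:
C = -5 + 4*I*√5/9 (C = -5 + √(-61 - 19)/9 = -5 + √(-80)/9 = -5 + (4*I*√5)/9 = -5 + 4*I*√5/9 ≈ -5.0 + 0.99381*I)
W(T) = -2 + 2*T*(1 + T) (W(T) = -2 + (T + T)*(T + 1) = -2 + (2*T)*(1 + T) = -2 + 2*T*(1 + T))
s(H) = H - 3/H
s(W(M(6)))*C = ((-2 + 2*6 + 2*6²) - 3/(-2 + 2*6 + 2*6²))*(-5 + 4*I*√5/9) = ((-2 + 12 + 2*36) - 3/(-2 + 12 + 2*36))*(-5 + 4*I*√5/9) = ((-2 + 12 + 72) - 3/(-2 + 12 + 72))*(-5 + 4*I*√5/9) = (82 - 3/82)*(-5 + 4*I*√5/9) = 6721*(-5 + 4*I*√5/9)/82 = -33605/82 + 13442*I*√5/369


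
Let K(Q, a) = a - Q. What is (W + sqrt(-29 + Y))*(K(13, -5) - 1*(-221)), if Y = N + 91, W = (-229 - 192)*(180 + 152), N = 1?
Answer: -28373716 + 609*sqrt(7) ≈ -2.8372e+7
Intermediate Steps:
W = -139772 (W = -421*332 = -139772)
Y = 92 (Y = 1 + 91 = 92)
(W + sqrt(-29 + Y))*(K(13, -5) - 1*(-221)) = (-139772 + sqrt(-29 + 92))*((-5 - 1*13) - 1*(-221)) = (-139772 + sqrt(63))*((-5 - 13) + 221) = (-139772 + 3*sqrt(7))*(-18 + 221) = (-139772 + 3*sqrt(7))*203 = -28373716 + 609*sqrt(7)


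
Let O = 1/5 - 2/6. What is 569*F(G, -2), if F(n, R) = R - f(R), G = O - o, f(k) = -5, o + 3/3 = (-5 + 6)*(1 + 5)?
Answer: 1707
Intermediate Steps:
o = 5 (o = -1 + (-5 + 6)*(1 + 5) = -1 + 1*6 = -1 + 6 = 5)
O = -2/15 (O = 1*(⅕) - 2*⅙ = ⅕ - ⅓ = -2/15 ≈ -0.13333)
G = -77/15 (G = -2/15 - 1*5 = -2/15 - 5 = -77/15 ≈ -5.1333)
F(n, R) = 5 + R (F(n, R) = R - 1*(-5) = R + 5 = 5 + R)
569*F(G, -2) = 569*(5 - 2) = 569*3 = 1707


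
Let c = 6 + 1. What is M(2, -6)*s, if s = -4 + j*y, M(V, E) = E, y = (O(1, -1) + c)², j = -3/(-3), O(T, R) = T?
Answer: -360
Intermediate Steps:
c = 7
j = 1 (j = -3*(-⅓) = 1)
y = 64 (y = (1 + 7)² = 8² = 64)
s = 60 (s = -4 + 1*64 = -4 + 64 = 60)
M(2, -6)*s = -6*60 = -360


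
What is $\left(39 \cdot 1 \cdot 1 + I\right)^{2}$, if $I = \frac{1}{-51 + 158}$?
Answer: $\frac{17422276}{11449} \approx 1521.7$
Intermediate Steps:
$I = \frac{1}{107} \approx 0.0093458$
$\left(39 \cdot 1 \cdot 1 + I\right)^{2} = \left(39 \cdot 1 \cdot 1 + \frac{1}{107}\right)^{2} = \left(39 \cdot 1 + \frac{1}{107}\right)^{2} = \left(39 + \frac{1}{107}\right)^{2} = \left(\frac{4174}{107}\right)^{2} = \frac{17422276}{11449}$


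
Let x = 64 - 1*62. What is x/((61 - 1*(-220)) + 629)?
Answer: 1/455 ≈ 0.0021978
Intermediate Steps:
x = 2 (x = 64 - 62 = 2)
x/((61 - 1*(-220)) + 629) = 2/((61 - 1*(-220)) + 629) = 2/((61 + 220) + 629) = 2/(281 + 629) = 2/910 = 2*(1/910) = 1/455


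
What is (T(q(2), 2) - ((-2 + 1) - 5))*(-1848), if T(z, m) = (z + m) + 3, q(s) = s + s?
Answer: -27720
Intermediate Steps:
q(s) = 2*s
T(z, m) = 3 + m + z (T(z, m) = (m + z) + 3 = 3 + m + z)
(T(q(2), 2) - ((-2 + 1) - 5))*(-1848) = ((3 + 2 + 2*2) - ((-2 + 1) - 5))*(-1848) = ((3 + 2 + 4) - (-1 - 5))*(-1848) = (9 - 1*(-6))*(-1848) = (9 + 6)*(-1848) = 15*(-1848) = -27720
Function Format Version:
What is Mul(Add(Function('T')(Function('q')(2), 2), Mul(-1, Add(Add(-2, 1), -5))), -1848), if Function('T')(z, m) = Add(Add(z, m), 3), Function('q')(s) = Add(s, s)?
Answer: -27720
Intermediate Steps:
Function('q')(s) = Mul(2, s)
Function('T')(z, m) = Add(3, m, z) (Function('T')(z, m) = Add(Add(m, z), 3) = Add(3, m, z))
Mul(Add(Function('T')(Function('q')(2), 2), Mul(-1, Add(Add(-2, 1), -5))), -1848) = Mul(Add(Add(3, 2, Mul(2, 2)), Mul(-1, Add(Add(-2, 1), -5))), -1848) = Mul(Add(Add(3, 2, 4), Mul(-1, Add(-1, -5))), -1848) = Mul(Add(9, Mul(-1, -6)), -1848) = Mul(Add(9, 6), -1848) = Mul(15, -1848) = -27720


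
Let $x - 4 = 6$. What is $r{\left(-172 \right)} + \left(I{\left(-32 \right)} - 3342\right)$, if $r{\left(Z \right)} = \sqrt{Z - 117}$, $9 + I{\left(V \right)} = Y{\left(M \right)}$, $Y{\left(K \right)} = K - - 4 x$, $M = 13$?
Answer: $-3298 + 17 i \approx -3298.0 + 17.0 i$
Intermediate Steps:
$x = 10$ ($x = 4 + 6 = 10$)
$Y{\left(K \right)} = 40 + K$ ($Y{\left(K \right)} = K - \left(-4\right) 10 = K - -40 = K + 40 = 40 + K$)
$I{\left(V \right)} = 44$ ($I{\left(V \right)} = -9 + \left(40 + 13\right) = -9 + 53 = 44$)
$r{\left(Z \right)} = \sqrt{-117 + Z}$
$r{\left(-172 \right)} + \left(I{\left(-32 \right)} - 3342\right) = \sqrt{-117 - 172} + \left(44 - 3342\right) = \sqrt{-289} + \left(44 - 3342\right) = 17 i - 3298 = -3298 + 17 i$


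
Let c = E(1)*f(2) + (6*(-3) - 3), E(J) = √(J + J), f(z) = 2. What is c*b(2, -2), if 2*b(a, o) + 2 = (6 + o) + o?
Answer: 0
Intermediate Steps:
E(J) = √2*√J (E(J) = √(2*J) = √2*√J)
b(a, o) = 2 + o (b(a, o) = -1 + ((6 + o) + o)/2 = -1 + (6 + 2*o)/2 = -1 + (3 + o) = 2 + o)
c = -21 + 2*√2 (c = (√2*√1)*2 + (6*(-3) - 3) = (√2*1)*2 + (-18 - 3) = √2*2 - 21 = 2*√2 - 21 = -21 + 2*√2 ≈ -18.172)
c*b(2, -2) = (-21 + 2*√2)*(2 - 2) = (-21 + 2*√2)*0 = 0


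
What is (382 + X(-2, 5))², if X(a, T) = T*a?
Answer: 138384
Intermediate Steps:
(382 + X(-2, 5))² = (382 + 5*(-2))² = (382 - 10)² = 372² = 138384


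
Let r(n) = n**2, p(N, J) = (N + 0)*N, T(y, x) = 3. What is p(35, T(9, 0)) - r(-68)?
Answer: -3399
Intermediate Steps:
p(N, J) = N**2 (p(N, J) = N*N = N**2)
p(35, T(9, 0)) - r(-68) = 35**2 - 1*(-68)**2 = 1225 - 1*4624 = 1225 - 4624 = -3399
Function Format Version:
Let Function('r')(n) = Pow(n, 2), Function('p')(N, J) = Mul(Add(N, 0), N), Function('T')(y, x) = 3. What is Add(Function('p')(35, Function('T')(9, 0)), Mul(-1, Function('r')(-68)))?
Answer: -3399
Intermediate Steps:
Function('p')(N, J) = Pow(N, 2) (Function('p')(N, J) = Mul(N, N) = Pow(N, 2))
Add(Function('p')(35, Function('T')(9, 0)), Mul(-1, Function('r')(-68))) = Add(Pow(35, 2), Mul(-1, Pow(-68, 2))) = Add(1225, Mul(-1, 4624)) = Add(1225, -4624) = -3399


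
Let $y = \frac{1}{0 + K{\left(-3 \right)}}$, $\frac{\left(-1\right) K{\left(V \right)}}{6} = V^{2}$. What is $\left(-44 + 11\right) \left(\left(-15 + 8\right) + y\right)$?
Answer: $\frac{4169}{18} \approx 231.61$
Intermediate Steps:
$K{\left(V \right)} = - 6 V^{2}$
$y = - \frac{1}{54}$ ($y = \frac{1}{0 - 6 \left(-3\right)^{2}} = \frac{1}{0 - 54} = \frac{1}{-54} = - \frac{1}{54} \approx -0.018519$)
$\left(-44 + 11\right) \left(\left(-15 + 8\right) + y\right) = \left(-44 + 11\right) \left(\left(-15 + 8\right) - \frac{1}{54}\right) = - 33 \left(-7 - \frac{1}{54}\right) = \left(-33\right) \left(- \frac{379}{54}\right) = \frac{4169}{18}$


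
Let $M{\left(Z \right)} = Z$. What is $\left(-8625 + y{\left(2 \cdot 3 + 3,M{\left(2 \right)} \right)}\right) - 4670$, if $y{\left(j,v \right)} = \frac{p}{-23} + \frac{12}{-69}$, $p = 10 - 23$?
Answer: $- \frac{305776}{23} \approx -13295.0$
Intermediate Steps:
$p = -13$
$y{\left(j,v \right)} = \frac{9}{23}$ ($y{\left(j,v \right)} = - \frac{13}{-23} + \frac{12}{-69} = \left(-13\right) \left(- \frac{1}{23}\right) + 12 \left(- \frac{1}{69}\right) = \frac{13}{23} - \frac{4}{23} = \frac{9}{23}$)
$\left(-8625 + y{\left(2 \cdot 3 + 3,M{\left(2 \right)} \right)}\right) - 4670 = \left(-8625 + \frac{9}{23}\right) - 4670 = - \frac{198366}{23} - 4670 = - \frac{305776}{23}$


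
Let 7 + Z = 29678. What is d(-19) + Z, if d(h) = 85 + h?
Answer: 29737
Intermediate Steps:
Z = 29671 (Z = -7 + 29678 = 29671)
d(-19) + Z = (85 - 19) + 29671 = 66 + 29671 = 29737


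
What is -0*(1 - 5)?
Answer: 0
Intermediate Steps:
-0*(1 - 5) = -0*(-4) = -1173*0 = 0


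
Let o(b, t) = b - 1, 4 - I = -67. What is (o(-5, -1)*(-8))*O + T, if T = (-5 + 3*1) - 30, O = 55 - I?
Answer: -800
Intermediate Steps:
I = 71 (I = 4 - 1*(-67) = 4 + 67 = 71)
o(b, t) = -1 + b
O = -16 (O = 55 - 1*71 = 55 - 71 = -16)
T = -32 (T = (-5 + 3) - 30 = -2 - 30 = -32)
(o(-5, -1)*(-8))*O + T = ((-1 - 5)*(-8))*(-16) - 32 = -6*(-8)*(-16) - 32 = 48*(-16) - 32 = -768 - 32 = -800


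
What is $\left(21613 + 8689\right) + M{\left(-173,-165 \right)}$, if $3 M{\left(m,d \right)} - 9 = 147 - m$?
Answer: $\frac{91235}{3} \approx 30412.0$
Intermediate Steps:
$M{\left(m,d \right)} = 52 - \frac{m}{3}$ ($M{\left(m,d \right)} = 3 + \frac{147 - m}{3} = 3 - \left(-49 + \frac{m}{3}\right) = 52 - \frac{m}{3}$)
$\left(21613 + 8689\right) + M{\left(-173,-165 \right)} = \left(21613 + 8689\right) + \left(52 - - \frac{173}{3}\right) = 30302 + \left(52 + \frac{173}{3}\right) = 30302 + \frac{329}{3} = \frac{91235}{3}$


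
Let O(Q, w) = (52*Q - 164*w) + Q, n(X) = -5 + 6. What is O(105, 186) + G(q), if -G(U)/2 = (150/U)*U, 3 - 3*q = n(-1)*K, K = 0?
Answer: -25239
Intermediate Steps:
n(X) = 1
O(Q, w) = -164*w + 53*Q (O(Q, w) = (-164*w + 52*Q) + Q = -164*w + 53*Q)
q = 1 (q = 1 - 0/3 = 1 - ⅓*0 = 1 + 0 = 1)
G(U) = -300 (G(U) = -2*150/U*U = -2*150 = -300)
O(105, 186) + G(q) = (-164*186 + 53*105) - 300 = (-30504 + 5565) - 300 = -24939 - 300 = -25239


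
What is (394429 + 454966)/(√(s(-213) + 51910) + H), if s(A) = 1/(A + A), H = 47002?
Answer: 3401462074908/188218395209 - 169879*√9420418734/188218395209 ≈ 17.984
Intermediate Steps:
s(A) = 1/(2*A)
(394429 + 454966)/(√(s(-213) + 51910) + H) = (394429 + 454966)/(√((½)/(-213) + 51910) + 47002) = 849395/(√((½)*(-1/213) + 51910) + 47002) = 849395/(√(-1/426 + 51910) + 47002) = 849395/(√(22113659/426) + 47002) = 849395/(√9420418734/426 + 47002) = 849395/(47002 + √9420418734/426)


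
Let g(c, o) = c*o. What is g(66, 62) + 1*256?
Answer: 4348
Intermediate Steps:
g(66, 62) + 1*256 = 66*62 + 1*256 = 4092 + 256 = 4348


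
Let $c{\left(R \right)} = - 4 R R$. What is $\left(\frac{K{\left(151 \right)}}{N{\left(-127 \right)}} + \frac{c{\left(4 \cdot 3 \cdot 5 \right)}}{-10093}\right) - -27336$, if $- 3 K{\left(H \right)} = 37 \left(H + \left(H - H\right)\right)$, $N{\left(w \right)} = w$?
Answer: $\frac{105180632479}{3845433} \approx 27352.0$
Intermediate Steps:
$c{\left(R \right)} = - 4 R^{2}$
$K{\left(H \right)} = - \frac{37 H}{3}$ ($K{\left(H \right)} = - \frac{37 \left(H + \left(H - H\right)\right)}{3} = - \frac{37 \left(H + 0\right)}{3} = - \frac{37 H}{3}$)
$\left(\frac{K{\left(151 \right)}}{N{\left(-127 \right)}} + \frac{c{\left(4 \cdot 3 \cdot 5 \right)}}{-10093}\right) - -27336 = \left(\frac{\left(- \frac{37}{3}\right) 151}{-127} + \frac{\left(-4\right) \left(4 \cdot 3 \cdot 5\right)^{2}}{-10093}\right) - -27336 = \left(\left(- \frac{5587}{3}\right) \left(- \frac{1}{127}\right) + - 4 \left(12 \cdot 5\right)^{2} \left(- \frac{1}{10093}\right)\right) + 27336 = \left(\frac{5587}{381} + - 4 \cdot 60^{2} \left(- \frac{1}{10093}\right)\right) + 27336 = \left(\frac{5587}{381} + \left(-4\right) 3600 \left(- \frac{1}{10093}\right)\right) + 27336 = \left(\frac{5587}{381} - - \frac{14400}{10093}\right) + 27336 = \left(\frac{5587}{381} + \frac{14400}{10093}\right) + 27336 = \frac{61875991}{3845433} + 27336 = \frac{105180632479}{3845433}$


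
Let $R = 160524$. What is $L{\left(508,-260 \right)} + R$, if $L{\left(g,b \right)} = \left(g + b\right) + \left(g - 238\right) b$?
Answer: $90572$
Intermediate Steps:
$L{\left(g,b \right)} = b + g + b \left(-238 + g\right)$ ($L{\left(g,b \right)} = \left(b + g\right) + \left(-238 + g\right) b = \left(b + g\right) + b \left(-238 + g\right) = b + g + b \left(-238 + g\right)$)
$L{\left(508,-260 \right)} + R = \left(508 - -61620 - 132080\right) + 160524 = \left(508 + 61620 - 132080\right) + 160524 = -69952 + 160524 = 90572$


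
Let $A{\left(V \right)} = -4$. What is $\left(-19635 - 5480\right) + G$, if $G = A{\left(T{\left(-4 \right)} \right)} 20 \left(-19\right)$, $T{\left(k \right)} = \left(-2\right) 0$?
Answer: $-23595$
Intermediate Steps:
$T{\left(k \right)} = 0$
$G = 1520$ ($G = \left(-4\right) 20 \left(-19\right) = \left(-80\right) \left(-19\right) = 1520$)
$\left(-19635 - 5480\right) + G = \left(-19635 - 5480\right) + 1520 = -25115 + 1520 = -23595$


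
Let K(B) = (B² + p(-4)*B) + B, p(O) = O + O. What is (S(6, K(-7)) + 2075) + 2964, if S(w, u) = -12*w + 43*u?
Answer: 9181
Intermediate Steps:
p(O) = 2*O
K(B) = B² - 7*B (K(B) = (B² + (2*(-4))*B) + B = (B² - 8*B) + B = B² - 7*B)
(S(6, K(-7)) + 2075) + 2964 = ((-12*6 + 43*(-7*(-7 - 7))) + 2075) + 2964 = ((-72 + 43*(-7*(-14))) + 2075) + 2964 = ((-72 + 43*98) + 2075) + 2964 = ((-72 + 4214) + 2075) + 2964 = (4142 + 2075) + 2964 = 6217 + 2964 = 9181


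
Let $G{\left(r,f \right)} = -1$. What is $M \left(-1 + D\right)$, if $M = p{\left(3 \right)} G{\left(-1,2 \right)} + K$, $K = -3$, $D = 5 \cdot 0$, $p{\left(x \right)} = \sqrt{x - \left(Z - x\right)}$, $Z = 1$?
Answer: $3 + \sqrt{5} \approx 5.2361$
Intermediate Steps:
$p{\left(x \right)} = \sqrt{-1 + 2 x}$ ($p{\left(x \right)} = \sqrt{x + \left(x - 1\right)} = \sqrt{x + \left(-1 + x\right)} = \sqrt{-1 + 2 x}$)
$D = 0$
$M = -3 - \sqrt{5}$ ($M = \sqrt{-1 + 2 \cdot 3} \left(-1\right) - 3 = \sqrt{-1 + 6} \left(-1\right) - 3 = \sqrt{5} \left(-1\right) - 3 = - \sqrt{5} - 3 = -3 - \sqrt{5} \approx -5.2361$)
$M \left(-1 + D\right) = \left(-3 - \sqrt{5}\right) \left(-1 + 0\right) = \left(-3 - \sqrt{5}\right) \left(-1\right) = 3 + \sqrt{5}$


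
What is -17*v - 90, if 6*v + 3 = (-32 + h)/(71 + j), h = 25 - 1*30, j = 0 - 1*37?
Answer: -941/12 ≈ -78.417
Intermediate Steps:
j = -37 (j = 0 - 37 = -37)
h = -5 (h = 25 - 30 = -5)
v = -139/204 (v = -½ + ((-32 - 5)/(71 - 37))/6 = -½ + (-37/34)/6 = -½ + (-37*1/34)/6 = -½ + (⅙)*(-37/34) = -½ - 37/204 = -139/204 ≈ -0.68137)
-17*v - 90 = -17*(-139/204) - 90 = 139/12 - 90 = -941/12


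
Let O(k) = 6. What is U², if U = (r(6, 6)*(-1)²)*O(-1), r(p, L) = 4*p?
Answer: 20736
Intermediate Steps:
U = 144 (U = ((4*6)*(-1)²)*6 = (24*1)*6 = 24*6 = 144)
U² = 144² = 20736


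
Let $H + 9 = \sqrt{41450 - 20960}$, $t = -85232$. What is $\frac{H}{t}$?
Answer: $\frac{9}{85232} - \frac{\sqrt{20490}}{85232} \approx -0.0015739$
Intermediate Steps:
$H = -9 + \sqrt{20490}$ ($H = -9 + \sqrt{41450 - 20960} = -9 + \sqrt{20490} \approx 134.14$)
$\frac{H}{t} = \frac{-9 + \sqrt{20490}}{-85232} = \left(-9 + \sqrt{20490}\right) \left(- \frac{1}{85232}\right) = \frac{9}{85232} - \frac{\sqrt{20490}}{85232}$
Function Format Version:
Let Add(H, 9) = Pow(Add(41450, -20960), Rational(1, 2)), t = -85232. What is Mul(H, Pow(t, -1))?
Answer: Add(Rational(9, 85232), Mul(Rational(-1, 85232), Pow(20490, Rational(1, 2)))) ≈ -0.0015739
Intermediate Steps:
H = Add(-9, Pow(20490, Rational(1, 2))) (H = Add(-9, Pow(Add(41450, -20960), Rational(1, 2))) = Add(-9, Pow(20490, Rational(1, 2))) ≈ 134.14)
Mul(H, Pow(t, -1)) = Mul(Add(-9, Pow(20490, Rational(1, 2))), Pow(-85232, -1)) = Mul(Add(-9, Pow(20490, Rational(1, 2))), Rational(-1, 85232)) = Add(Rational(9, 85232), Mul(Rational(-1, 85232), Pow(20490, Rational(1, 2))))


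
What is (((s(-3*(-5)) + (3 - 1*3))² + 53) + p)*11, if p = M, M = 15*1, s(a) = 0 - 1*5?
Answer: 1023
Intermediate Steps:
s(a) = -5 (s(a) = 0 - 5 = -5)
M = 15
p = 15
(((s(-3*(-5)) + (3 - 1*3))² + 53) + p)*11 = (((-5 + (3 - 1*3))² + 53) + 15)*11 = (((-5 + (3 - 3))² + 53) + 15)*11 = (((-5 + 0)² + 53) + 15)*11 = (((-5)² + 53) + 15)*11 = ((25 + 53) + 15)*11 = (78 + 15)*11 = 93*11 = 1023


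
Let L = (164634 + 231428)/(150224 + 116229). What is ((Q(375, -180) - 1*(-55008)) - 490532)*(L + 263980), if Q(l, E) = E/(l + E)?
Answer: -398245107665339648/3463889 ≈ -1.1497e+11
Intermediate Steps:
L = 396062/266453 ≈ 1.4864
Q(l, E) = E/(E + l)
((Q(375, -180) - 1*(-55008)) - 490532)*(L + 263980) = ((-180/(-180 + 375) - 1*(-55008)) - 490532)*(396062/266453 + 263980) = ((-180/195 + 55008) - 490532)*(70338659002/266453) = ((-180*1/195 + 55008) - 490532)*(70338659002/266453) = ((-12/13 + 55008) - 490532)*(70338659002/266453) = (715092/13 - 490532)*(70338659002/266453) = -5661824/13*70338659002/266453 = -398245107665339648/3463889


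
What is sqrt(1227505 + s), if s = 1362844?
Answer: sqrt(2590349) ≈ 1609.5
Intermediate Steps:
sqrt(1227505 + s) = sqrt(1227505 + 1362844) = sqrt(2590349)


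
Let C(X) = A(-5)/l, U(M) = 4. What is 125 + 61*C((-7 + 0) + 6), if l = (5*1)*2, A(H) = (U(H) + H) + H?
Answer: 442/5 ≈ 88.400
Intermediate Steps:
A(H) = 4 + 2*H (A(H) = (4 + H) + H = 4 + 2*H)
l = 10 (l = 5*2 = 10)
C(X) = -⅗ (C(X) = (4 + 2*(-5))/10 = (4 - 10)*(⅒) = -6*⅒ = -⅗)
125 + 61*C((-7 + 0) + 6) = 125 + 61*(-⅗) = 125 - 183/5 = 442/5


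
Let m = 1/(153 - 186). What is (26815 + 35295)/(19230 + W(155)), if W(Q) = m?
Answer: 2049630/634589 ≈ 3.2299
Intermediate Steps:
m = -1/33 (m = 1/(-33) = -1/33 ≈ -0.030303)
W(Q) = -1/33
(26815 + 35295)/(19230 + W(155)) = (26815 + 35295)/(19230 - 1/33) = 62110/(634589/33) = 62110*(33/634589) = 2049630/634589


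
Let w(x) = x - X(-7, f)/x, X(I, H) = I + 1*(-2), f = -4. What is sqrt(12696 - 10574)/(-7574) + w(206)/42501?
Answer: 42445/8755206 - sqrt(2122)/7574 ≈ -0.0012340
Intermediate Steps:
X(I, H) = -2 + I (X(I, H) = I - 2 = -2 + I)
w(x) = x + 9/x (w(x) = x - (-2 - 7)/x = x - (-9)/x = x + 9/x)
sqrt(12696 - 10574)/(-7574) + w(206)/42501 = sqrt(12696 - 10574)/(-7574) + (206 + 9/206)/42501 = sqrt(2122)*(-1/7574) + (206 + 9*(1/206))*(1/42501) = -sqrt(2122)/7574 + (206 + 9/206)*(1/42501) = -sqrt(2122)/7574 + (42445/206)*(1/42501) = -sqrt(2122)/7574 + 42445/8755206 = 42445/8755206 - sqrt(2122)/7574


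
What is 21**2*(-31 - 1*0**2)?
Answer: -13671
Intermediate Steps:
21**2*(-31 - 1*0**2) = 441*(-31 - 1*0) = 441*(-31 + 0) = 441*(-31) = -13671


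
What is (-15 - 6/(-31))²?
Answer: 210681/961 ≈ 219.23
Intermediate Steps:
(-15 - 6/(-31))² = (-15 - 6*(-1/31))² = (-15 + 6/31)² = (-459/31)² = 210681/961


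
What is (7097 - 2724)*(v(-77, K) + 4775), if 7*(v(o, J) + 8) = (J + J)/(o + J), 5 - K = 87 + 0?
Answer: 23202416455/1113 ≈ 2.0847e+7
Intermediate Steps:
K = -82 (K = 5 - (87 + 0) = 5 - 1*87 = 5 - 87 = -82)
v(o, J) = -8 + 2*J/(7*(J + o)) (v(o, J) = -8 + ((J + J)/(o + J))/7 = -8 + ((2*J)/(J + o))/7 = -8 + (2*J/(J + o))/7 = -8 + 2*J/(7*(J + o)))
(7097 - 2724)*(v(-77, K) + 4775) = (7097 - 2724)*((-8*(-77) - 54/7*(-82))/(-82 - 77) + 4775) = 4373*((616 + 4428/7)/(-159) + 4775) = 4373*(-1/159*8740/7 + 4775) = 4373*(-8740/1113 + 4775) = 4373*(5305835/1113) = 23202416455/1113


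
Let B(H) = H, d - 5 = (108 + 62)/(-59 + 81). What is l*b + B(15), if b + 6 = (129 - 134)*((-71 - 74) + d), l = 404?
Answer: 2912601/11 ≈ 2.6478e+5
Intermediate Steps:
d = 140/11 (d = 5 + (108 + 62)/(-59 + 81) = 5 + 170/22 = 5 + 170*(1/22) = 5 + 85/11 = 140/11 ≈ 12.727)
b = 7209/11 (b = -6 + (129 - 134)*((-71 - 74) + 140/11) = -6 - 5*(-145 + 140/11) = -6 - 5*(-1455/11) = -6 + 7275/11 = 7209/11 ≈ 655.36)
l*b + B(15) = 404*(7209/11) + 15 = 2912436/11 + 15 = 2912601/11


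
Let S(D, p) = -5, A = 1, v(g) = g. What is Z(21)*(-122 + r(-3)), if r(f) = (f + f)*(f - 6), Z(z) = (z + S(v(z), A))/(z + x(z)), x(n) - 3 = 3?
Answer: -1088/27 ≈ -40.296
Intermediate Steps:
x(n) = 6 (x(n) = 3 + 3 = 6)
Z(z) = (-5 + z)/(6 + z) (Z(z) = (z - 5)/(z + 6) = (-5 + z)/(6 + z))
r(f) = 2*f*(-6 + f) (r(f) = (2*f)*(-6 + f) = 2*f*(-6 + f))
Z(21)*(-122 + r(-3)) = ((-5 + 21)/(6 + 21))*(-122 + 2*(-3)*(-6 - 3)) = (16/27)*(-122 + 2*(-3)*(-9)) = ((1/27)*16)*(-122 + 54) = (16/27)*(-68) = -1088/27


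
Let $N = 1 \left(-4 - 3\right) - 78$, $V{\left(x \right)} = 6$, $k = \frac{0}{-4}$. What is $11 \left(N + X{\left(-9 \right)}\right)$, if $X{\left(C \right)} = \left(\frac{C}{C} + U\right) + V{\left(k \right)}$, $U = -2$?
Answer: $-880$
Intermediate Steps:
$k = 0$ ($k = 0 \left(- \frac{1}{4}\right) = 0$)
$N = -85$ ($N = 1 \left(-7\right) - 78 = -7 - 78 = -85$)
$X{\left(C \right)} = 5$ ($X{\left(C \right)} = \left(\frac{C}{C} - 2\right) + 6 = \left(1 - 2\right) + 6 = -1 + 6 = 5$)
$11 \left(N + X{\left(-9 \right)}\right) = 11 \left(-85 + 5\right) = 11 \left(-80\right) = -880$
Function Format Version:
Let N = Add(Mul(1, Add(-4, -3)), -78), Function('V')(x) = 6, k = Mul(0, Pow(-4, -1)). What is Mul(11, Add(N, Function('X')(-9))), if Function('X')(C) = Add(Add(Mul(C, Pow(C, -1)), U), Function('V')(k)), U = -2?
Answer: -880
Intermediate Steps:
k = 0 (k = Mul(0, Rational(-1, 4)) = 0)
N = -85 (N = Add(Mul(1, -7), -78) = Add(-7, -78) = -85)
Function('X')(C) = 5 (Function('X')(C) = Add(Add(Mul(C, Pow(C, -1)), -2), 6) = Add(Add(1, -2), 6) = Add(-1, 6) = 5)
Mul(11, Add(N, Function('X')(-9))) = Mul(11, Add(-85, 5)) = Mul(11, -80) = -880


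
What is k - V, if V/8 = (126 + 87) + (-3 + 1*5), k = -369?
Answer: -2089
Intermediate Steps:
V = 1720 (V = 8*((126 + 87) + (-3 + 1*5)) = 8*(213 + (-3 + 5)) = 8*(213 + 2) = 8*215 = 1720)
k - V = -369 - 1*1720 = -369 - 1720 = -2089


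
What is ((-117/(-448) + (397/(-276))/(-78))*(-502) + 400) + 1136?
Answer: 841269395/602784 ≈ 1395.6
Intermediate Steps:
((-117/(-448) + (397/(-276))/(-78))*(-502) + 400) + 1136 = ((-117*(-1/448) + (397*(-1/276))*(-1/78))*(-502) + 400) + 1136 = ((117/448 - 397/276*(-1/78))*(-502) + 400) + 1136 = ((117/448 + 397/21528)*(-502) + 400) + 1136 = ((337079/1205568)*(-502) + 400) + 1136 = (-84606829/602784 + 400) + 1136 = 156506771/602784 + 1136 = 841269395/602784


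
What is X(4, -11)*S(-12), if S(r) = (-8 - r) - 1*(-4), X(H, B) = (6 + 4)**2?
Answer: 800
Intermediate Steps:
X(H, B) = 100 (X(H, B) = 10**2 = 100)
S(r) = -4 - r (S(r) = (-8 - r) + 4 = -4 - r)
X(4, -11)*S(-12) = 100*(-4 - 1*(-12)) = 100*(-4 + 12) = 100*8 = 800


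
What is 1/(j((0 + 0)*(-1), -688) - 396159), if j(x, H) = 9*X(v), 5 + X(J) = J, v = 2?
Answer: -1/396186 ≈ -2.5241e-6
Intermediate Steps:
X(J) = -5 + J
j(x, H) = -27 (j(x, H) = 9*(-5 + 2) = 9*(-3) = -27)
1/(j((0 + 0)*(-1), -688) - 396159) = 1/(-27 - 396159) = 1/(-396186) = -1/396186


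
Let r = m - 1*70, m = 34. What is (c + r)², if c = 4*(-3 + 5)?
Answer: 784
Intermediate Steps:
r = -36 (r = 34 - 1*70 = 34 - 70 = -36)
c = 8 (c = 4*2 = 8)
(c + r)² = (8 - 36)² = (-28)² = 784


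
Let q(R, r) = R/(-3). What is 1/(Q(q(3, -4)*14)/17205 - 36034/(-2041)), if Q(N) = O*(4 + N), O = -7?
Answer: 7023081/124021568 ≈ 0.056628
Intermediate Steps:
q(R, r) = -R/3 (q(R, r) = R*(-⅓) = -R/3)
Q(N) = -28 - 7*N (Q(N) = -7*(4 + N) = -28 - 7*N)
1/(Q(q(3, -4)*14)/17205 - 36034/(-2041)) = 1/((-28 - 7*(-⅓*3)*14)/17205 - 36034/(-2041)) = 1/((-28 - (-7)*14)*(1/17205) - 36034*(-1/2041)) = 1/((-28 - 7*(-14))*(1/17205) + 36034/2041) = 1/((-28 + 98)*(1/17205) + 36034/2041) = 1/(70*(1/17205) + 36034/2041) = 1/(14/3441 + 36034/2041) = 1/(124021568/7023081) = 7023081/124021568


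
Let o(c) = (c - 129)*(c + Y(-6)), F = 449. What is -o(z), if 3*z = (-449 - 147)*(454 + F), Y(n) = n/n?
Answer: -32205887375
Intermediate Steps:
Y(n) = 1
z = -179396 (z = ((-449 - 147)*(454 + 449))/3 = (-596*903)/3 = (1/3)*(-538188) = -179396)
o(c) = (1 + c)*(-129 + c) (o(c) = (c - 129)*(c + 1) = (-129 + c)*(1 + c) = (1 + c)*(-129 + c))
-o(z) = -(-129 + (-179396)**2 - 128*(-179396)) = -(-129 + 32182924816 + 22962688) = -1*32205887375 = -32205887375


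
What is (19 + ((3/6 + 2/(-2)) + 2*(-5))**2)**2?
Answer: 267289/16 ≈ 16706.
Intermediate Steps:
(19 + ((3/6 + 2/(-2)) + 2*(-5))**2)**2 = (19 + ((3*(1/6) + 2*(-1/2)) - 10)**2)**2 = (19 + ((1/2 - 1) - 10)**2)**2 = (19 + (-1/2 - 10)**2)**2 = (19 + (-21/2)**2)**2 = (19 + 441/4)**2 = (517/4)**2 = 267289/16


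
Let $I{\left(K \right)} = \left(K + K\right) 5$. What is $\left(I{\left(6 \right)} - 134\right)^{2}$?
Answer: $5476$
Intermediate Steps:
$I{\left(K \right)} = 10 K$ ($I{\left(K \right)} = 2 K 5 = 10 K$)
$\left(I{\left(6 \right)} - 134\right)^{2} = \left(10 \cdot 6 - 134\right)^{2} = \left(60 - 134\right)^{2} = \left(-74\right)^{2} = 5476$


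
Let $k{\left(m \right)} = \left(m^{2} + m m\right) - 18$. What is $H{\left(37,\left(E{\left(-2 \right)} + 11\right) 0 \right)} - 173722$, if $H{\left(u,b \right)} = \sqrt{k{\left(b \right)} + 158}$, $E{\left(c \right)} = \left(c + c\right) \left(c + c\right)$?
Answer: $-173722 + 2 \sqrt{35} \approx -1.7371 \cdot 10^{5}$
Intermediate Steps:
$E{\left(c \right)} = 4 c^{2}$ ($E{\left(c \right)} = 2 c 2 c = 4 c^{2}$)
$k{\left(m \right)} = -18 + 2 m^{2}$ ($k{\left(m \right)} = \left(m^{2} + m^{2}\right) - 18 = 2 m^{2} - 18 = -18 + 2 m^{2}$)
$H{\left(u,b \right)} = \sqrt{140 + 2 b^{2}}$ ($H{\left(u,b \right)} = \sqrt{\left(-18 + 2 b^{2}\right) + 158} = \sqrt{140 + 2 b^{2}}$)
$H{\left(37,\left(E{\left(-2 \right)} + 11\right) 0 \right)} - 173722 = \sqrt{140 + 2 \left(\left(4 \left(-2\right)^{2} + 11\right) 0\right)^{2}} - 173722 = \sqrt{140 + 2 \left(\left(4 \cdot 4 + 11\right) 0\right)^{2}} - 173722 = \sqrt{140 + 2 \left(\left(16 + 11\right) 0\right)^{2}} - 173722 = \sqrt{140 + 2 \left(27 \cdot 0\right)^{2}} - 173722 = \sqrt{140 + 2 \cdot 0^{2}} - 173722 = \sqrt{140 + 2 \cdot 0} - 173722 = \sqrt{140 + 0} - 173722 = \sqrt{140} - 173722 = 2 \sqrt{35} - 173722 = -173722 + 2 \sqrt{35}$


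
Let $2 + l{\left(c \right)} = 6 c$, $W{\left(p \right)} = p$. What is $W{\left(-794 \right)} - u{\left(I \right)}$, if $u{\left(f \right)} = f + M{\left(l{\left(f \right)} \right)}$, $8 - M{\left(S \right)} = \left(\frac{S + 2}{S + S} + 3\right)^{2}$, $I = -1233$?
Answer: $\frac{24272318201}{54760000} \approx 443.25$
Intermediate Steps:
$l{\left(c \right)} = -2 + 6 c$
$M{\left(S \right)} = 8 - \left(3 + \frac{2 + S}{2 S}\right)^{2}$ ($M{\left(S \right)} = 8 - \left(\frac{S + 2}{S + S} + 3\right)^{2} = 8 - \left(\frac{2 + S}{2 S} + 3\right)^{2} = 8 - \left(3 + \frac{2 + S}{2 S}\right)^{2}$)
$u{\left(f \right)} = 8 + f - \frac{\left(-12 + 42 f\right)^{2}}{4 \left(-2 + 6 f\right)^{2}}$ ($u{\left(f \right)} = f + \left(8 - \frac{\left(2 + 7 \left(-2 + 6 f\right)\right)^{2}}{4 \left(-2 + 6 f\right)^{2}}\right) = f + \left(8 - \frac{\left(2 + \left(-14 + 42 f\right)\right)^{2}}{4 \left(-2 + 6 f\right)^{2}}\right) = f + \left(8 - \frac{\left(-12 + 42 f\right)^{2}}{4 \left(-2 + 6 f\right)^{2}}\right) = 8 + f - \frac{\left(-12 + 42 f\right)^{2}}{4 \left(-2 + 6 f\right)^{2}}$)
$W{\left(-794 \right)} - u{\left(I \right)} = -794 - \frac{-4 - 177 \left(-1233\right)^{2} + 36 \left(-1233\right)^{3} + 64 \left(-1233\right)}{4 \left(1 - -7398 + 9 \left(-1233\right)^{2}\right)} = -794 - \frac{-4 - 269091153 + 36 \left(-1874516337\right) - 78912}{4 \left(1 + 7398 + 9 \cdot 1520289\right)} = -794 - \frac{-4 - 269091153 - 67482588132 - 78912}{4 \left(1 + 7398 + 13682601\right)} = -794 - \frac{1}{4} \cdot \frac{1}{13690000} \left(-67751758201\right) = -794 - - \frac{67751758201}{54760000} = -794 + \frac{67751758201}{54760000} = \frac{24272318201}{54760000}$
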